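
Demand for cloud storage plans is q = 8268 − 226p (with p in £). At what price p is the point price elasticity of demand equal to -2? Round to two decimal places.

Ed = −226p/(8268 − 226p). Set this equal to -2:
226p = 2·(8268 − 226p) ⇒ 226p(1 + 2) = 2·8268
p = 2·8268 / (226·3) = 24.3893…

24.39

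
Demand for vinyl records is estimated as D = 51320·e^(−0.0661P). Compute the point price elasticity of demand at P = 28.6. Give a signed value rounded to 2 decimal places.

-1.89

dD/dP = −0.0661·D = -512.238. At P = 28.6, D = 7749.44.
Ed = (dD/dP)·(P/D) = (-512.238) × (28.6/7749.44) = -1.8904…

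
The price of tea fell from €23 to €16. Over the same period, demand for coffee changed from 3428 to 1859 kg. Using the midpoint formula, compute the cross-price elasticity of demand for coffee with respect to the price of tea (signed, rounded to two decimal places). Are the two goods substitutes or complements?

1.65; substitutes

%ΔQ_{coffee} = (1859 − 3428)/avg = -1569/2643.5 = -0.593531…
%ΔP_{tea} = (16 − 23)/avg = -7/19.5 = -0.358974…
E_cross = (-1569/2643.5) / (-7/19.5) = 1.6534…
E_cross > 0 ⇒ the goods are substitutes.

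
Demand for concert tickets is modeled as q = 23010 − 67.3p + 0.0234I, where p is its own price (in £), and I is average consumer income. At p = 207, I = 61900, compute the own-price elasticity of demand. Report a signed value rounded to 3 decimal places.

At the given values, q = 23010 − 67.3(207) + 0.0234(61900) = 10527.36.
∂q/∂p = −67.3.
E = (-67.3) × (207/10527.36) = -1.32332…

-1.323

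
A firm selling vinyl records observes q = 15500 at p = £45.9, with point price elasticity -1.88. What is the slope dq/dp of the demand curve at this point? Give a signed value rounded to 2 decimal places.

Ed = (dq/dp)·(p/q) ⇒ dq/dp = Ed·q/p = (-1.88)·15500/45.9 = -634.8583…

-634.86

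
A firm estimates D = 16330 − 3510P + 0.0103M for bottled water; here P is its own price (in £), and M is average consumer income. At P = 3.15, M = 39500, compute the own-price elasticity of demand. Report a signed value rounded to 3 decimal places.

-1.946

At the given values, D = 16330 − 3510(3.15) + 0.0103(39500) = 5680.35.
∂D/∂P = −3510.
E = (-3510) × (3.15/5680.35) = -1.94644…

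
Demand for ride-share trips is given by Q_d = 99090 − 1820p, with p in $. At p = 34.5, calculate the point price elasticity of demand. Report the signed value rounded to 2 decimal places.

-1.73

dQ_d/dp = −1820. At p = 34.5, Q_d = 99090 − 1820(34.5) = 36300.
Ed = (dQ_d/dp)·(p/Q_d) = −1820 × (34.5/36300) = -1.7297…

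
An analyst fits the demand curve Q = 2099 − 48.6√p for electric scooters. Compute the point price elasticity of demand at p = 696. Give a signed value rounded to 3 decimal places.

dQ/dp = −48.6/(2√p) = -0.921089. At p = 696, Q = 816.844.
Ed = (dQ/dp)·(p/Q) = (-0.921089) × (696/816.844) = -0.78482…

-0.785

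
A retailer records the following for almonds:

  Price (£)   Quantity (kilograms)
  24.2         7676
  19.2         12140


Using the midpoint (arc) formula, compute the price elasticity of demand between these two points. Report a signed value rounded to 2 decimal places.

-1.96

%ΔQ = (12140 − 7676) / [(7676 + 12140)/2] = 4464/9908 = 0.450545…
%ΔP = (19.2 − 24.2) / [(24.2 + 19.2)/2] = -5/21.7 = -0.230414…
Arc Ed = %ΔQ / %ΔP = (4464/9908) / (-5/21.7) = -1.9553…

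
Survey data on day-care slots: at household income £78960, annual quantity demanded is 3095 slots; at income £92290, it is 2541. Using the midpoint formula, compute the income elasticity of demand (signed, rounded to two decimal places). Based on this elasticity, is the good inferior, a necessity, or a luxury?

%ΔQ = (2541 − 3095)/[( 3095 + 2541)/2] = -554/2818 = -0.196593…
%ΔIncome = (92290 − 78960)/[( 78960 + 92290)/2] = 13330/85625 = 0.155678…
E_income = (-554/2818) / (13330/85625) = -1.2628…
E_income < 0 ⇒ inferior good.

-1.26; inferior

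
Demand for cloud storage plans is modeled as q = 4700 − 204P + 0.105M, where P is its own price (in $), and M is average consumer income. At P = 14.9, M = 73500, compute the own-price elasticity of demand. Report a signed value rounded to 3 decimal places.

At the given values, q = 4700 − 204(14.9) + 0.105(73500) = 9377.9.
∂q/∂P = −204.
E = (-204) × (14.9/9377.9) = -0.32412…

-0.324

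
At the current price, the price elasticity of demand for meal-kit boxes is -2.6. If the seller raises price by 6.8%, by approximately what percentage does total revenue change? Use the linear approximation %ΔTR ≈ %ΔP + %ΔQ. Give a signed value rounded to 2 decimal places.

-10.88%

%ΔQ ≈ Ed × %ΔP = (-2.6) × (+6.8%) = -17.6800%
%ΔTR ≈ %ΔP + %ΔQ = (+6.8%) + (-17.6800%) = -10.8800%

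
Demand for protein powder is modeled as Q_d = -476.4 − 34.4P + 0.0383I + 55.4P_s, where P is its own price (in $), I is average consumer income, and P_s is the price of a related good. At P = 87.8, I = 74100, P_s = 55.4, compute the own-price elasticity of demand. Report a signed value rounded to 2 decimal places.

At the given values, Q_d = -476.4 − 34.4(87.8) + 0.0383(74100) + 55.4(55.4) = 2410.47.
∂Q_d/∂P = −34.4.
E = (-34.4) × (87.8/2410.47) = -1.2530…

-1.25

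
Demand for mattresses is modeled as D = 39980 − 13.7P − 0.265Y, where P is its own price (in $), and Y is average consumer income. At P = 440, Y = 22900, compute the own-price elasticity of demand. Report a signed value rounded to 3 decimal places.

-0.216

At the given values, D = 39980 − 13.7(440) − 0.265(22900) = 27883.5.
∂D/∂P = −13.7.
E = (-13.7) × (440/27883.5) = -0.21618…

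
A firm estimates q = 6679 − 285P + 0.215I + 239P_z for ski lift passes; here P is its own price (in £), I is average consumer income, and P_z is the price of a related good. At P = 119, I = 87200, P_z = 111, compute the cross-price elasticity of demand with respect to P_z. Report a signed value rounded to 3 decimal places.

At the given values, q = 6679 − 285(119) + 0.215(87200) + 239(111) = 18041.
∂q/∂P_z = 239.
E = (239) × (111/18041) = 1.47048…

1.470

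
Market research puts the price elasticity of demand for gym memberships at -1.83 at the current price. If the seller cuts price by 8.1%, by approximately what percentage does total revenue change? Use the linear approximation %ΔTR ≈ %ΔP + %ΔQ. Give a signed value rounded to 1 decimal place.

+6.7%

%ΔQ ≈ Ed × %ΔP = (-1.83) × (-8.1%) = +14.8230%
%ΔTR ≈ %ΔP + %ΔQ = (-8.1%) + (+14.8230%) = +6.7230%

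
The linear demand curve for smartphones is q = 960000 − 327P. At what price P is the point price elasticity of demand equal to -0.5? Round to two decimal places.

Ed = −327P/(960000 − 327P). Set this equal to -0.5:
327P = 0.5·(960000 − 327P) ⇒ 327P(1 + 0.5) = 0.5·960000
P = 0.5·960000 / (327·1.5) = 978.5932…

978.59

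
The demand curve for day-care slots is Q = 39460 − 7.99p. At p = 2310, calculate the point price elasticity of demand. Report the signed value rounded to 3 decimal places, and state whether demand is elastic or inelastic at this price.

-0.879; inelastic

dQ/dp = −7.99. At p = 2310, Q = 39460 − 7.99(2310) = 21003.1.
Ed = (dQ/dp)·(p/Q) = −7.99 × (2310/21003.1) = -0.87877…
|Ed| = 0.879 < 1, so demand is inelastic.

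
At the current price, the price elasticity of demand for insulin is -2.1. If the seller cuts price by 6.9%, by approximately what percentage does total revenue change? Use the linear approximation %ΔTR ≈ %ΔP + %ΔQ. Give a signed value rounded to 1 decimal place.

+7.6%

%ΔQ ≈ Ed × %ΔP = (-2.1) × (-6.9%) = +14.4900%
%ΔTR ≈ %ΔP + %ΔQ = (-6.9%) + (+14.4900%) = +7.5900%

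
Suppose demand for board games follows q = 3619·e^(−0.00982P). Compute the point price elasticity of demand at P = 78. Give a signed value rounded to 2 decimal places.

-0.77

dq/dP = −0.00982·q = -16.5214. At P = 78, q = 1682.43.
Ed = (dq/dP)·(P/q) = (-16.5214) × (78/1682.43) = -0.7659…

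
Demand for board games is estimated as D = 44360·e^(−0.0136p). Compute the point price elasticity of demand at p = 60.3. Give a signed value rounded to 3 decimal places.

-0.820

dD/dp = −0.0136·D = -265.689. At p = 60.3, D = 19536.
Ed = (dD/dp)·(p/D) = (-265.689) × (60.3/19536) = -0.82008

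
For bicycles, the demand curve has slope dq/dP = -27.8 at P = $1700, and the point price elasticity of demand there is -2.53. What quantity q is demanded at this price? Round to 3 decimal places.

18679.842

Ed = (dq/dP)·(P/q) ⇒ q = (dq/dP)·P/Ed = (-27.8)·1700/(-2.53) = 18679.84189…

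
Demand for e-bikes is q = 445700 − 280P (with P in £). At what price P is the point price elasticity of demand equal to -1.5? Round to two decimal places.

Ed = −280P/(445700 − 280P). Set this equal to -1.5:
280P = 1.5·(445700 − 280P) ⇒ 280P(1 + 1.5) = 1.5·445700
P = 1.5·445700 / (280·2.5) = 955.0714…

955.07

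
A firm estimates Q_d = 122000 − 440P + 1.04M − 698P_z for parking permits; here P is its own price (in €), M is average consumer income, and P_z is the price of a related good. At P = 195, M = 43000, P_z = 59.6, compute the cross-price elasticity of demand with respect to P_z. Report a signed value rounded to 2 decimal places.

-1.06

At the given values, Q_d = 122000 − 440(195) + 1.04(43000) − 698(59.6) = 39319.2.
∂Q_d/∂P_z = -698.
E = (-698) × (59.6/39319.2) = -1.0580…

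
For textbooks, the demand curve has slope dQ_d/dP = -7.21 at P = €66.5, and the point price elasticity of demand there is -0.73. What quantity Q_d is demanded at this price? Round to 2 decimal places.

Ed = (dQ_d/dP)·(P/Q_d) ⇒ Q_d = (dQ_d/dP)·P/Ed = (-7.21)·66.5/(-0.73) = 656.8013…

656.80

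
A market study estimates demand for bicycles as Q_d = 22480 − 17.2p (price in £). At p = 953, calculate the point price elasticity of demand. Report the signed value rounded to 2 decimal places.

-2.69

dQ_d/dp = −17.2. At p = 953, Q_d = 22480 − 17.2(953) = 6088.4.
Ed = (dQ_d/dp)·(p/Q_d) = −17.2 × (953/6088.4) = -2.6922…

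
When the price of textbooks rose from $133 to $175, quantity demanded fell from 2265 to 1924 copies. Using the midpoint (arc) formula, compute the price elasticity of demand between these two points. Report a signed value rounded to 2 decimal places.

%ΔQ = (1924 − 2265) / [(2265 + 1924)/2] = -341/2094.5 = -0.162807…
%ΔP = (175 − 133) / [(133 + 175)/2] = 42/154 = 0.272727…
Arc Ed = %ΔQ / %ΔP = (-341/2094.5) / (42/154) = -0.5969…

-0.60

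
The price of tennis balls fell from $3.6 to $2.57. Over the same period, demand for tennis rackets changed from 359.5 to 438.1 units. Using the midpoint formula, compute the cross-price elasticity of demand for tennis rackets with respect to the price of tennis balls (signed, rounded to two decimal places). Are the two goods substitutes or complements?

-0.59; complements

%ΔQ_{tennis rackets} = (438.1 − 359.5)/avg = 78.6/398.8 = 0.197091…
%ΔP_{tennis balls} = (2.57 − 3.6)/avg = -1.03/3.085 = -0.333873…
E_cross = (78.6/398.8) / (-1.03/3.085) = -0.5903…
E_cross < 0 ⇒ the goods are complements.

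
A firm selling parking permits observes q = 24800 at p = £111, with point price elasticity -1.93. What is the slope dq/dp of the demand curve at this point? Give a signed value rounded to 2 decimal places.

Ed = (dq/dp)·(p/q) ⇒ dq/dp = Ed·q/p = (-1.93)·24800/111 = -431.2072…

-431.21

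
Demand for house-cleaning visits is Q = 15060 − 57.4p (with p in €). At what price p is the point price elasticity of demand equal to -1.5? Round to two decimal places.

157.42

Ed = −57.4p/(15060 − 57.4p). Set this equal to -1.5:
57.4p = 1.5·(15060 − 57.4p) ⇒ 57.4p(1 + 1.5) = 1.5·15060
p = 1.5·15060 / (57.4·2.5) = 157.4216…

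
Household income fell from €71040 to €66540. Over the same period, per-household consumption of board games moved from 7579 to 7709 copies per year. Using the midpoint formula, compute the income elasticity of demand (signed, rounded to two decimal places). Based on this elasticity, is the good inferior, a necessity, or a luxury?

-0.26; inferior

%ΔQ = (7709 − 7579)/[( 7579 + 7709)/2] = 130/7644 = 0.017006…
%ΔIncome = (66540 − 71040)/[( 71040 + 66540)/2] = -4500/68790 = -0.065416…
E_income = (130/7644) / (-4500/68790) = -0.2599…
E_income < 0 ⇒ inferior good.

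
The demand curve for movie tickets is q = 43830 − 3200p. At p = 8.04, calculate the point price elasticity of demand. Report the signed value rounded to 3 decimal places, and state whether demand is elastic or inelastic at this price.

-1.421; elastic

dq/dp = −3200. At p = 8.04, q = 43830 − 3200(8.04) = 18102.
Ed = (dq/dp)·(p/q) = −3200 × (8.04/18102) = -1.42127…
|Ed| = 1.421 > 1, so demand is elastic.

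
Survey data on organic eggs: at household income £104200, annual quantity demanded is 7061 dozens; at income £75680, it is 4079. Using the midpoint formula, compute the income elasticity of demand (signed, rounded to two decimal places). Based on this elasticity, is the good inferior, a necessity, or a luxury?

1.69; luxury

%ΔQ = (4079 − 7061)/[( 7061 + 4079)/2] = -2982/5570 = -0.535368…
%ΔIncome = (75680 − 104200)/[( 104200 + 75680)/2] = -28520/89940 = -0.317100…
E_income = (-2982/5570) / (-28520/89940) = 1.6883…
E_income > 1 ⇒ normal good, luxury.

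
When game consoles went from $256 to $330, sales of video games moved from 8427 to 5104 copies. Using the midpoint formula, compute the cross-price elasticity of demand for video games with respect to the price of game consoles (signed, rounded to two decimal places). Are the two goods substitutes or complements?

%ΔQ_{video games} = (5104 − 8427)/avg = -3323/6765.5 = -0.491168…
%ΔP_{game consoles} = (330 − 256)/avg = 74/293 = 0.252559…
E_cross = (-3323/6765.5) / (74/293) = -1.9447…
E_cross < 0 ⇒ the goods are complements.

-1.94; complements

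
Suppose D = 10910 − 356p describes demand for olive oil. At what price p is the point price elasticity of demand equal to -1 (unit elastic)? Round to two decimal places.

Ed = −356p/(10910 − 356p). Set this equal to -1:
356p = 1·(10910 − 356p) ⇒ 356p(1 + 1) = 1·10910
p = 1·10910 / (356·2) = 15.3230…

15.32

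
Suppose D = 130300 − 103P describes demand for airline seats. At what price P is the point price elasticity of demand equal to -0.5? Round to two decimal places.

Ed = −103P/(130300 − 103P). Set this equal to -0.5:
103P = 0.5·(130300 − 103P) ⇒ 103P(1 + 0.5) = 0.5·130300
P = 0.5·130300 / (103·1.5) = 421.6828…

421.68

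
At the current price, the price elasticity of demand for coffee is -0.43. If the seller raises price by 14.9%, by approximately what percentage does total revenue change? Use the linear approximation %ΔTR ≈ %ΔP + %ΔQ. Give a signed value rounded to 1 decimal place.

%ΔQ ≈ Ed × %ΔP = (-0.43) × (+14.9%) = -6.4070%
%ΔTR ≈ %ΔP + %ΔQ = (+14.9%) + (-6.4070%) = +8.4930%

+8.5%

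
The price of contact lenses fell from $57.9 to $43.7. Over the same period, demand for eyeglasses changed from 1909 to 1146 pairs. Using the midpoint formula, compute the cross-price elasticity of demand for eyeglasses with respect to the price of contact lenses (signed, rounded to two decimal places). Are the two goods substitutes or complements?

%ΔQ_{eyeglasses} = (1146 − 1909)/avg = -763/1527.5 = -0.499509…
%ΔP_{contact lenses} = (43.7 − 57.9)/avg = -14.2/50.8 = -0.279527…
E_cross = (-763/1527.5) / (-14.2/50.8) = 1.7869…
E_cross > 0 ⇒ the goods are substitutes.

1.79; substitutes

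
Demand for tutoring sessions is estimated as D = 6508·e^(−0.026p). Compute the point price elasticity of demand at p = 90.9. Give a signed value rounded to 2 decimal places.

-2.36

dD/dp = −0.026·D = -15.9224. At p = 90.9, D = 612.401.
Ed = (dD/dp)·(p/D) = (-15.9224) × (90.9/612.401) = -2.3634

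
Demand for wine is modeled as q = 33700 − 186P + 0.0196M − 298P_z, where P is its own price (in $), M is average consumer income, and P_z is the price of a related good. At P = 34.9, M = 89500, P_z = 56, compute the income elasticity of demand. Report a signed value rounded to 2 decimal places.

At the given values, q = 33700 − 186(34.9) + 0.0196(89500) − 298(56) = 12274.8.
∂q/∂M = 0.0196.
E = (0.0196) × (89500/12274.8) = 0.1429…

0.14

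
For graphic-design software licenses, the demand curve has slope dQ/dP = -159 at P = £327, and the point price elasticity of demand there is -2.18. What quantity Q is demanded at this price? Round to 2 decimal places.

23850.00

Ed = (dQ/dP)·(P/Q) ⇒ Q = (dQ/dP)·P/Ed = (-159)·327/(-2.18) = 23850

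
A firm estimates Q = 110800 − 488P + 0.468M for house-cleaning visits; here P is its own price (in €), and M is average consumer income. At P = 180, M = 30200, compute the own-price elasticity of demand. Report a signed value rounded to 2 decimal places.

At the given values, Q = 110800 − 488(180) + 0.468(30200) = 37093.6.
∂Q/∂P = −488.
E = (-488) × (180/37093.6) = -2.3680…

-2.37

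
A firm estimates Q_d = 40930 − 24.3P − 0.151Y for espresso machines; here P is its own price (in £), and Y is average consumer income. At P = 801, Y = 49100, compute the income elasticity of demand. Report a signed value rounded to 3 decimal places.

At the given values, Q_d = 40930 − 24.3(801) − 0.151(49100) = 14051.6.
∂Q_d/∂Y = -0.151.
E = (-0.151) × (49100/14051.6) = -0.52763…

-0.528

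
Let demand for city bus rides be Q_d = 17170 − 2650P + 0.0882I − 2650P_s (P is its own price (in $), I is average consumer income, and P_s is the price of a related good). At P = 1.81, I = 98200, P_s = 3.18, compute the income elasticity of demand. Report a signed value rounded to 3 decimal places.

0.687

At the given values, Q_d = 17170 − 2650(1.81) + 0.0882(98200) − 2650(3.18) = 12607.74.
∂Q_d/∂I = 0.0882.
E = (0.0882) × (98200/12607.74) = 0.68697…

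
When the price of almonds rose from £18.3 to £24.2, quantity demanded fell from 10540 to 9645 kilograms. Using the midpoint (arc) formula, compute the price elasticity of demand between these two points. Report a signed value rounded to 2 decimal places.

%ΔQ = (9645 − 10540) / [(10540 + 9645)/2] = -895/10092.5 = -0.088679…
%ΔP = (24.2 − 18.3) / [(18.3 + 24.2)/2] = 5.9/21.25 = 0.277647…
Arc Ed = %ΔQ / %ΔP = (-895/10092.5) / (5.9/21.25) = -0.3193…

-0.32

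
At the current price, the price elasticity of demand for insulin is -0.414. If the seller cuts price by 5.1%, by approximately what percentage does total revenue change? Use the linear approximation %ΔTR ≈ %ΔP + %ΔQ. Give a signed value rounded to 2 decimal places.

%ΔQ ≈ Ed × %ΔP = (-0.414) × (-5.1%) = +2.1114%
%ΔTR ≈ %ΔP + %ΔQ = (-5.1%) + (+2.1114%) = -2.9886%

-2.99%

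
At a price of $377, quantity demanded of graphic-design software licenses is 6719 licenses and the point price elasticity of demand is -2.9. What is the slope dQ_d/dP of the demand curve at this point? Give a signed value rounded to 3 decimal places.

-51.685

Ed = (dQ_d/dP)·(P/Q_d) ⇒ dQ_d/dP = Ed·Q_d/P = (-2.9)·6719/377 = -51.68461…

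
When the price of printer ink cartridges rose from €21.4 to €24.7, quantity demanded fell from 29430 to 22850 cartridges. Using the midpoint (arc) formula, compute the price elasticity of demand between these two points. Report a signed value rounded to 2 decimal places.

%ΔQ = (22850 − 29430) / [(29430 + 22850)/2] = -6580/26140 = -0.251721…
%ΔP = (24.7 − 21.4) / [(21.4 + 24.7)/2] = 3.3/23.05 = 0.143167…
Arc Ed = %ΔQ / %ΔP = (-6580/26140) / (3.3/23.05) = -1.7582…

-1.76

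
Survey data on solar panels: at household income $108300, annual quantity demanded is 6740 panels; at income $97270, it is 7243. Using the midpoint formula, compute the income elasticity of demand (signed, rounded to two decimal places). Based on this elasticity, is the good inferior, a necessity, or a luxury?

-0.67; inferior

%ΔQ = (7243 − 6740)/[( 6740 + 7243)/2] = 503/6991.5 = 0.071944…
%ΔIncome = (97270 − 108300)/[( 108300 + 97270)/2] = -11030/102785 = -0.107311…
E_income = (503/6991.5) / (-11030/102785) = -0.6704…
E_income < 0 ⇒ inferior good.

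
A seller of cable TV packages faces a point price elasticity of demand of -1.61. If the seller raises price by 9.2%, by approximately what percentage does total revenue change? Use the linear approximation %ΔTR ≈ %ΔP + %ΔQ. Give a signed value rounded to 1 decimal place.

%ΔQ ≈ Ed × %ΔP = (-1.61) × (+9.2%) = -14.8120%
%ΔTR ≈ %ΔP + %ΔQ = (+9.2%) + (-14.8120%) = -5.6120%

-5.6%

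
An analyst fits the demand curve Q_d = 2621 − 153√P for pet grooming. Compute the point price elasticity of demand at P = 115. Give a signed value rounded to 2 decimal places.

-0.84

dQ_d/dP = −153/(2√P) = -7.13366. At P = 115, Q_d = 980.258.
Ed = (dQ_d/dP)·(P/Q_d) = (-7.13366) × (115/980.258) = -0.8368…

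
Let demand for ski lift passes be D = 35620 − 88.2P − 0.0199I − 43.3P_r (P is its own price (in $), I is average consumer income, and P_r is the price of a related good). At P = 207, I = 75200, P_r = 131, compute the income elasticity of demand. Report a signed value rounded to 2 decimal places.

-0.15

At the given values, D = 35620 − 88.2(207) − 0.0199(75200) − 43.3(131) = 10193.82.
∂D/∂I = -0.0199.
E = (-0.0199) × (75200/10193.82) = -0.1468…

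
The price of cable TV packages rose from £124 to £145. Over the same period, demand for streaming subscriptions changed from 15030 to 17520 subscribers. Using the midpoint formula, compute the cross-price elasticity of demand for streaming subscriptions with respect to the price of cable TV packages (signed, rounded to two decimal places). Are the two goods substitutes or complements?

%ΔQ_{streaming subscriptions} = (17520 − 15030)/avg = 2490/16275 = 0.152995…
%ΔP_{cable TV packages} = (145 − 124)/avg = 21/134.5 = 0.156133…
E_cross = (2490/16275) / (21/134.5) = 0.9798…
E_cross > 0 ⇒ the goods are substitutes.

0.98; substitutes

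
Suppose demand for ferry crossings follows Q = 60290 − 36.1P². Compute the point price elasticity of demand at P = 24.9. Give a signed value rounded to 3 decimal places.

-1.181

dQ/dP = −2·36.1·P = -1797.78. At P = 24.9, Q = 37907.639.
Ed = (dQ/dP)·(P/Q) = (-1797.78) × (24.9/37907.639) = -1.18088…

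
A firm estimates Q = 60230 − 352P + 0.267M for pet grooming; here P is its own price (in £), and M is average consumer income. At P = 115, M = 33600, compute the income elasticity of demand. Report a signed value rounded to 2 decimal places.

0.31

At the given values, Q = 60230 − 352(115) + 0.267(33600) = 28721.2.
∂Q/∂M = 0.267.
E = (0.267) × (33600/28721.2) = 0.3123…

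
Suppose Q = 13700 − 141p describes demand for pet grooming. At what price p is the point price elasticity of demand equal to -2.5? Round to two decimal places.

69.40

Ed = −141p/(13700 − 141p). Set this equal to -2.5:
141p = 2.5·(13700 − 141p) ⇒ 141p(1 + 2.5) = 2.5·13700
p = 2.5·13700 / (141·3.5) = 69.4022…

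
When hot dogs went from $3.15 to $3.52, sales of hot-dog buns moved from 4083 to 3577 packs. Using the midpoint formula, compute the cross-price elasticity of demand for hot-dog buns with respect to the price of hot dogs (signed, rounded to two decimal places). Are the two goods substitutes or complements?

%ΔQ_{hot-dog buns} = (3577 − 4083)/avg = -506/3830 = -0.132114…
%ΔP_{hot dogs} = (3.52 − 3.15)/avg = 0.37/3.335 = 0.110944…
E_cross = (-506/3830) / (0.37/3.335) = -1.1908…
E_cross < 0 ⇒ the goods are complements.

-1.19; complements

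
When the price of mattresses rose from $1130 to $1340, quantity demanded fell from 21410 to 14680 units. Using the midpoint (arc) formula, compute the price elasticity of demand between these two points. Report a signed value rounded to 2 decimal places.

-2.19

%ΔQ = (14680 − 21410) / [(21410 + 14680)/2] = -6730/18045 = -0.372956…
%ΔP = (1340 − 1130) / [(1130 + 1340)/2] = 210/1235 = 0.170040…
Arc Ed = %ΔQ / %ΔP = (-6730/18045) / (210/1235) = -2.1933…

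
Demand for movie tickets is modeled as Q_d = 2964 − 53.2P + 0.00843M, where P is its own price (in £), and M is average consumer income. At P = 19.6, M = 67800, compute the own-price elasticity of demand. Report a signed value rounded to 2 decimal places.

-0.42

At the given values, Q_d = 2964 − 53.2(19.6) + 0.00843(67800) = 2492.834.
∂Q_d/∂P = −53.2.
E = (-53.2) × (19.6/2492.834) = -0.4182…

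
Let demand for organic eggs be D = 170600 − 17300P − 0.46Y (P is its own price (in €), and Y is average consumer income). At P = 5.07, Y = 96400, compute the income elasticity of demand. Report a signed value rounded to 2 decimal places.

-1.15

At the given values, D = 170600 − 17300(5.07) − 0.46(96400) = 38545.
∂D/∂Y = -0.46.
E = (-0.46) × (96400/38545) = -1.1504…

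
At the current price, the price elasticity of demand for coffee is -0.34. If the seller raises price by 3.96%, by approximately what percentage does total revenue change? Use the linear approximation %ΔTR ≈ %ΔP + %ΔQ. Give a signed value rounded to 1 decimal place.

+2.6%

%ΔQ ≈ Ed × %ΔP = (-0.34) × (+3.96%) = -1.3464%
%ΔTR ≈ %ΔP + %ΔQ = (+3.96%) + (-1.3464%) = +2.6136%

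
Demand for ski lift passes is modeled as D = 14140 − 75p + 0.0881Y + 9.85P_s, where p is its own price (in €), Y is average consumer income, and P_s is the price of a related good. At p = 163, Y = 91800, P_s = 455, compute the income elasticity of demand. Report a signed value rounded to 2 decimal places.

At the given values, D = 14140 − 75(163) + 0.0881(91800) + 9.85(455) = 14484.33.
∂D/∂Y = 0.0881.
E = (0.0881) × (91800/14484.33) = 0.5583…

0.56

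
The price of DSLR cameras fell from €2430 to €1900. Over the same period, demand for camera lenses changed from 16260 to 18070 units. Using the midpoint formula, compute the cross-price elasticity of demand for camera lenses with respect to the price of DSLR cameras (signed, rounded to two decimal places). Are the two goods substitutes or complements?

-0.43; complements

%ΔQ_{camera lenses} = (18070 − 16260)/avg = 1810/17165 = 0.105447…
%ΔP_{DSLR cameras} = (1900 − 2430)/avg = -530/2165 = -0.244803…
E_cross = (1810/17165) / (-530/2165) = -0.4307…
E_cross < 0 ⇒ the goods are complements.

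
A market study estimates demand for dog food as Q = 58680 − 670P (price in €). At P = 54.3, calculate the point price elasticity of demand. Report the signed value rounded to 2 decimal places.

dQ/dP = −670. At P = 54.3, Q = 58680 − 670(54.3) = 22299.
Ed = (dQ/dP)·(P/Q) = −670 × (54.3/22299) = -1.6315…

-1.63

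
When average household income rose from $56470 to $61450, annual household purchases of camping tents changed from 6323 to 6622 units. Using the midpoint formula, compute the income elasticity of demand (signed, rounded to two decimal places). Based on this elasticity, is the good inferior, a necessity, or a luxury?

%ΔQ = (6622 − 6323)/[( 6323 + 6622)/2] = 299/6472.5 = 0.046195…
%ΔIncome = (61450 − 56470)/[( 56470 + 61450)/2] = 4980/58960 = 0.084464…
E_income = (299/6472.5) / (4980/58960) = 0.5469…
0 < E_income < 1 ⇒ normal good, necessity.

0.55; necessity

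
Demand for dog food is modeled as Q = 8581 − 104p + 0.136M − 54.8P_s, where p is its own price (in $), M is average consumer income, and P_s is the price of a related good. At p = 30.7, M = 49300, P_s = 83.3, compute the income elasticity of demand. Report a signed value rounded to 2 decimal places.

0.89

At the given values, Q = 8581 − 104(30.7) + 0.136(49300) − 54.8(83.3) = 7528.16.
∂Q/∂M = 0.136.
E = (0.136) × (49300/7528.16) = 0.8906…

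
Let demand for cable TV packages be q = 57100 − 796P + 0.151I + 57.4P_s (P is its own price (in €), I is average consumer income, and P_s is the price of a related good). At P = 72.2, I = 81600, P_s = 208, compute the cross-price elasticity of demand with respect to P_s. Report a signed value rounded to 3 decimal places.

At the given values, q = 57100 − 796(72.2) + 0.151(81600) + 57.4(208) = 23889.6.
∂q/∂P_s = 57.4.
E = (57.4) × (208/23889.6) = 0.49976…

0.500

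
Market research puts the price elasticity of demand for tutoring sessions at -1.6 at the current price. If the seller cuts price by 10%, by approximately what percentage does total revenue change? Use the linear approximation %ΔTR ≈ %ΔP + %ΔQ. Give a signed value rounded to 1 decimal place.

+6.0%

%ΔQ ≈ Ed × %ΔP = (-1.6) × (-10%) = +16.0000%
%ΔTR ≈ %ΔP + %ΔQ = (-10%) + (+16.0000%) = +6.0000%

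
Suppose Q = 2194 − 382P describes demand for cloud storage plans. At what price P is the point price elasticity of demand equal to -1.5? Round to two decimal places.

Ed = −382P/(2194 − 382P). Set this equal to -1.5:
382P = 1.5·(2194 − 382P) ⇒ 382P(1 + 1.5) = 1.5·2194
P = 1.5·2194 / (382·2.5) = 3.4460…

3.45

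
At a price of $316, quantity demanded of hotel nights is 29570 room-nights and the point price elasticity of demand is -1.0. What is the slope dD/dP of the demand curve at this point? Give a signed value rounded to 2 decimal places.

-93.58

Ed = (dD/dP)·(P/D) ⇒ dD/dP = Ed·D/P = (-1.0)·29570/316 = -93.5759…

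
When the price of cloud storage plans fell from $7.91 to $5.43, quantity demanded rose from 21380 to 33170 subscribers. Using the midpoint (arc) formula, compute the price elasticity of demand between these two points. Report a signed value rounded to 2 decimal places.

-1.16

%ΔQ = (33170 − 21380) / [(21380 + 33170)/2] = 11790/27275 = 0.432263…
%ΔP = (5.43 − 7.91) / [(7.91 + 5.43)/2] = -2.48/6.67 = -0.371814…
Arc Ed = %ΔQ / %ΔP = (11790/27275) / (-2.48/6.67) = -1.1625…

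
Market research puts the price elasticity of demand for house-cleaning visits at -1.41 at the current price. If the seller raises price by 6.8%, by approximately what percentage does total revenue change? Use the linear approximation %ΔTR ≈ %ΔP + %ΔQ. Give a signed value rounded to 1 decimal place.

-2.8%

%ΔQ ≈ Ed × %ΔP = (-1.41) × (+6.8%) = -9.5880%
%ΔTR ≈ %ΔP + %ΔQ = (+6.8%) + (-9.5880%) = -2.7880%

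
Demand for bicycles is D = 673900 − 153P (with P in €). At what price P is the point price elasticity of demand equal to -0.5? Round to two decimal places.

1468.19

Ed = −153P/(673900 − 153P). Set this equal to -0.5:
153P = 0.5·(673900 − 153P) ⇒ 153P(1 + 0.5) = 0.5·673900
P = 0.5·673900 / (153·1.5) = 1468.1917…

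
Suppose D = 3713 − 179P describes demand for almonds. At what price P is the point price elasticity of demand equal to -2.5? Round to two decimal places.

14.82

Ed = −179P/(3713 − 179P). Set this equal to -2.5:
179P = 2.5·(3713 − 179P) ⇒ 179P(1 + 2.5) = 2.5·3713
P = 2.5·3713 / (179·3.5) = 14.8164…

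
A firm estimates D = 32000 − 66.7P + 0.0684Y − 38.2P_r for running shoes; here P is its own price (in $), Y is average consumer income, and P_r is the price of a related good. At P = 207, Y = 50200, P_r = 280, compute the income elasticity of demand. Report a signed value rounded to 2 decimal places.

At the given values, D = 32000 − 66.7(207) + 0.0684(50200) − 38.2(280) = 10930.78.
∂D/∂Y = 0.0684.
E = (0.0684) × (50200/10930.78) = 0.3141…

0.31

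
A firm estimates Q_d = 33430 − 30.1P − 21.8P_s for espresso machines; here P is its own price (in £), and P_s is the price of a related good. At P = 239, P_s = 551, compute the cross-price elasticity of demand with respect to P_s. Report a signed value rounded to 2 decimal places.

At the given values, Q_d = 33430 − 30.1(239) − 21.8(551) = 14224.3.
∂Q_d/∂P_s = -21.8.
E = (-21.8) × (551/14224.3) = -0.8444…

-0.84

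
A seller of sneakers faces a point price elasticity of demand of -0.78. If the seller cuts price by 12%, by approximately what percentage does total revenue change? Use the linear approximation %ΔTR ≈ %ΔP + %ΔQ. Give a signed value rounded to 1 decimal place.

-2.6%

%ΔQ ≈ Ed × %ΔP = (-0.78) × (-12%) = +9.3600%
%ΔTR ≈ %ΔP + %ΔQ = (-12%) + (+9.3600%) = -2.6400%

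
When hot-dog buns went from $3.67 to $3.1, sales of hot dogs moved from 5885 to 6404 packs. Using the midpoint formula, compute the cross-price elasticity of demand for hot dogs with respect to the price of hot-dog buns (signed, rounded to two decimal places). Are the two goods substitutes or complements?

%ΔQ_{hot dogs} = (6404 − 5885)/avg = 519/6144.5 = 0.084465…
%ΔP_{hot-dog buns} = (3.1 − 3.67)/avg = -0.57/3.385 = -0.168389…
E_cross = (519/6144.5) / (-0.57/3.385) = -0.5016…
E_cross < 0 ⇒ the goods are complements.

-0.50; complements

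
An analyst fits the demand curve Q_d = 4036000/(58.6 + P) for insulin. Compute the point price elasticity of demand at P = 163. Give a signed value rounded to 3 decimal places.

dQ_d/dP = −4036000/(58.6 + P)² = -82.1886. At P = 163, Q_d = 18213.
Ed = (dQ_d/dP)·(P/Q_d) = (-82.1886) × (163/18213) = -0.73555…

-0.736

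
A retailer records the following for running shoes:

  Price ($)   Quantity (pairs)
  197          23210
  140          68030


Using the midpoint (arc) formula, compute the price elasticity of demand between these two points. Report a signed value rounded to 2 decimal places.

-2.90

%ΔQ = (68030 − 23210) / [(23210 + 68030)/2] = 44820/45620 = 0.982463…
%ΔP = (140 − 197) / [(197 + 140)/2] = -57/168.5 = -0.338278…
Arc Ed = %ΔQ / %ΔP = (44820/45620) / (-57/168.5) = -2.9043…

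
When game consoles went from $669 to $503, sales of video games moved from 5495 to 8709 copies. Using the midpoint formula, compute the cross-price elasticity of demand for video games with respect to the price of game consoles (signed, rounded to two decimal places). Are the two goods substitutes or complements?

%ΔQ_{video games} = (8709 − 5495)/avg = 3214/7102 = 0.452548…
%ΔP_{game consoles} = (503 − 669)/avg = -166/586 = -0.283276…
E_cross = (3214/7102) / (-166/586) = -1.5975…
E_cross < 0 ⇒ the goods are complements.

-1.60; complements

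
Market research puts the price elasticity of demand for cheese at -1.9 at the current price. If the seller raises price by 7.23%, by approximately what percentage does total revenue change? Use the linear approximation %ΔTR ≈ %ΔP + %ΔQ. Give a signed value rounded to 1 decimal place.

%ΔQ ≈ Ed × %ΔP = (-1.9) × (+7.23%) = -13.7370%
%ΔTR ≈ %ΔP + %ΔQ = (+7.23%) + (-13.7370%) = -6.5070%

-6.5%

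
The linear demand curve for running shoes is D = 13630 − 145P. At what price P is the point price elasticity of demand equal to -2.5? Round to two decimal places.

Ed = −145P/(13630 − 145P). Set this equal to -2.5:
145P = 2.5·(13630 − 145P) ⇒ 145P(1 + 2.5) = 2.5·13630
P = 2.5·13630 / (145·3.5) = 67.1428…

67.14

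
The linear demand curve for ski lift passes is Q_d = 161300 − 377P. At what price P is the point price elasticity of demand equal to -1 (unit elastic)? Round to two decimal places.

213.93

Ed = −377P/(161300 − 377P). Set this equal to -1:
377P = 1·(161300 − 377P) ⇒ 377P(1 + 1) = 1·161300
P = 1·161300 / (377·2) = 213.9257…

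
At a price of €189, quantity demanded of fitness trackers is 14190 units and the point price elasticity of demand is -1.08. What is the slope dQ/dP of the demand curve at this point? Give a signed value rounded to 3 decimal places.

-81.086

Ed = (dQ/dP)·(P/Q) ⇒ dQ/dP = Ed·Q/P = (-1.08)·14190/189 = -81.08571…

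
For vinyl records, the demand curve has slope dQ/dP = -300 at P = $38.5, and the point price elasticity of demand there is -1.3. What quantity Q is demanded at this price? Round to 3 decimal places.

Ed = (dQ/dP)·(P/Q) ⇒ Q = (dQ/dP)·P/Ed = (-300)·38.5/(-1.3) = 8884.61538…

8884.615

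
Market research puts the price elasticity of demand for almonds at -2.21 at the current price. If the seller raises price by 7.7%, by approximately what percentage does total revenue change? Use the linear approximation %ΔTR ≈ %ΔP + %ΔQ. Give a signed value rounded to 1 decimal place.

%ΔQ ≈ Ed × %ΔP = (-2.21) × (+7.7%) = -17.0170%
%ΔTR ≈ %ΔP + %ΔQ = (+7.7%) + (-17.0170%) = -9.3170%

-9.3%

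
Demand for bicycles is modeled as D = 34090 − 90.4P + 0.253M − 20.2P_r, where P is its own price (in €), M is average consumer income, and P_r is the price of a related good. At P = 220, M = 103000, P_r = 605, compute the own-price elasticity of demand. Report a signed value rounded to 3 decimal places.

At the given values, D = 34090 − 90.4(220) + 0.253(103000) − 20.2(605) = 28040.
∂D/∂P = −90.4.
E = (-90.4) × (220/28040) = -0.70927…

-0.709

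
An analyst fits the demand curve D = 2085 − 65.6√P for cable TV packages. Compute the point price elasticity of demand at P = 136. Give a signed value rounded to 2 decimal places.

-0.29

dD/dP = −65.6/(2√P) = -2.81258. At P = 136, D = 1319.98.
Ed = (dD/dP)·(P/D) = (-2.81258) × (136/1319.98) = -0.2897…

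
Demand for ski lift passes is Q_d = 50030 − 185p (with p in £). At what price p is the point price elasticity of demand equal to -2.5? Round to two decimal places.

193.17

Ed = −185p/(50030 − 185p). Set this equal to -2.5:
185p = 2.5·(50030 − 185p) ⇒ 185p(1 + 2.5) = 2.5·50030
p = 2.5·50030 / (185·3.5) = 193.1660…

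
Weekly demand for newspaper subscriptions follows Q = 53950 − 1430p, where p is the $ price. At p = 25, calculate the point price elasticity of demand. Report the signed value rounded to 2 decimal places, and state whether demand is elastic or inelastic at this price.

-1.96; elastic

dQ/dp = −1430. At p = 25, Q = 53950 − 1430(25) = 18200.
Ed = (dQ/dp)·(p/Q) = −1430 × (25/18200) = -1.9642…
|Ed| = 1.96 > 1, so demand is elastic.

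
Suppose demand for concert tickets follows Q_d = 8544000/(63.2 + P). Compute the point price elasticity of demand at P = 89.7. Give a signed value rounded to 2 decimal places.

dQ_d/dP = −8544000/(63.2 + P)² = -365.465. At P = 89.7, Q_d = 55879.7.
Ed = (dQ_d/dP)·(P/Q_d) = (-365.465) × (89.7/55879.7) = -0.5866…

-0.59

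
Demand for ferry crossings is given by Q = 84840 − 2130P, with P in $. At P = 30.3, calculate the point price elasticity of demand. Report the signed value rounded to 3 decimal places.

dQ/dP = −2130. At P = 30.3, Q = 84840 − 2130(30.3) = 20301.
Ed = (dQ/dP)·(P/Q) = −2130 × (30.3/20301) = -3.17910…

-3.179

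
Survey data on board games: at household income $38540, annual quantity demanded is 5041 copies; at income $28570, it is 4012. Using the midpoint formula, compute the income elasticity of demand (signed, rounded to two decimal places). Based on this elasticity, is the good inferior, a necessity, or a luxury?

%ΔQ = (4012 − 5041)/[( 5041 + 4012)/2] = -1029/4526.5 = -0.227327…
%ΔIncome = (28570 − 38540)/[( 38540 + 28570)/2] = -9970/33555 = -0.297124…
E_income = (-1029/4526.5) / (-9970/33555) = 0.7650…
0 < E_income < 1 ⇒ normal good, necessity.

0.77; necessity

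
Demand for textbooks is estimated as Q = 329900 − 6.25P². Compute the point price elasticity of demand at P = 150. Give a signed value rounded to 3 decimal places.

dQ/dP = −2·6.25·P = -1875. At P = 150, Q = 189275.
Ed = (dQ/dP)·(P/Q) = (-1875) × (150/189275) = -1.48593…

-1.486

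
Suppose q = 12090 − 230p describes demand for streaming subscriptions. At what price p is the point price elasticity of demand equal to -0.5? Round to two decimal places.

17.52

Ed = −230p/(12090 − 230p). Set this equal to -0.5:
230p = 0.5·(12090 − 230p) ⇒ 230p(1 + 0.5) = 0.5·12090
p = 0.5·12090 / (230·1.5) = 17.5217…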